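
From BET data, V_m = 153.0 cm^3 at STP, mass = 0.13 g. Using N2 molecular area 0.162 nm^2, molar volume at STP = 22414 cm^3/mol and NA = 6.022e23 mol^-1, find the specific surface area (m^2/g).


Number of moles in monolayer = V_m / 22414 = 153.0 / 22414 = 0.00682609
Number of molecules = moles * NA = 0.00682609 * 6.022e23
SA = molecules * sigma / mass
SA = (153.0 / 22414) * 6.022e23 * 0.162e-18 / 0.13
SA = 5122.5 m^2/g

5122.5


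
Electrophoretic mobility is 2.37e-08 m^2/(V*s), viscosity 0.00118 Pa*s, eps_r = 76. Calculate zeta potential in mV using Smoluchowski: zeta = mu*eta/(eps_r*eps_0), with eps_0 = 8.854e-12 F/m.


Smoluchowski equation: zeta = mu * eta / (eps_r * eps_0)
zeta = 2.37e-08 * 0.00118 / (76 * 8.854e-12)
zeta = 0.04156 V = 41.56 mV

41.56


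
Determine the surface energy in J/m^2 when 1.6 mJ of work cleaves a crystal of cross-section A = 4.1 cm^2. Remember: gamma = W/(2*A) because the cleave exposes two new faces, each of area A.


Convert: A = 4.1 cm^2 = 0.00041 m^2, W = 1.6 mJ = 0.0016 J
Cleaving exposes two faces of area A, so total new surface = 2*A and gamma = W / (2*A)
gamma = 0.0016 / (2 * 0.00041)
gamma = 1.951 J/m^2

1.951


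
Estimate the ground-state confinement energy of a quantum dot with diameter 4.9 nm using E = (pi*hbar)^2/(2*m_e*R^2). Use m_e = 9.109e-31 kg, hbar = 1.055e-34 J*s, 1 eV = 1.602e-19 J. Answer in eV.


Radius R = 4.9/2 = 2.45 nm = 2.45e-09 m
E = (pi * 1.055e-34)^2 / (2 * 9.109e-31 * (2.45e-09)^2)
E(J) = 1.00455e-20
E = E(J) / 1.602e-19 = 0.0627 eV

0.0627


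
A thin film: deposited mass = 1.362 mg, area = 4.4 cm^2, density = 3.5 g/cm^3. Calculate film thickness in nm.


Convert: m = 1.362 mg = 1.3620e-06 kg, A = 4.4 cm^2 = 4.4000e-04 m^2, rho = 3.5 g/cm^3 = 3500 kg/m^3
t = m / (A * rho)
t = 1.3620e-06 / (4.4000e-04 * 3500)
t = 8.8442e-07 m = 884.4 nm

884.4


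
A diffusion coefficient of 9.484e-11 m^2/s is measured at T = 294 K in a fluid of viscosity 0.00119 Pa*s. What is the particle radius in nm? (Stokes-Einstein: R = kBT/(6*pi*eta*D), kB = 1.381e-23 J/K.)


Stokes-Einstein: R = kB*T / (6*pi*eta*D)
R = 1.381e-23 * 294 / (6 * pi * 0.00119 * 9.484e-11)
R = 1.90854e-09 m = 1.91 nm

1.91


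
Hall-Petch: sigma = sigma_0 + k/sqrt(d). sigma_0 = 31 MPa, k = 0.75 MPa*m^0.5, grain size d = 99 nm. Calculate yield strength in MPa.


d = 99 nm = 9.9e-08 m
sqrt(d) = 0.0003146427
Hall-Petch contribution = k / sqrt(d) = 0.75 / 0.0003146427 = 2383.7 MPa
sigma = sigma_0 + k/sqrt(d) = 31 + 2383.7 = 2414.7 MPa

2414.7


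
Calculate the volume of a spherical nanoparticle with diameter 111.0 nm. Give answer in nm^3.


Radius r = 111.0/2 = 55.5 nm
Volume V = (4/3) * pi * r^3
V = (4/3) * pi * (55.5)^3
V = 716089.92 nm^3

716089.92


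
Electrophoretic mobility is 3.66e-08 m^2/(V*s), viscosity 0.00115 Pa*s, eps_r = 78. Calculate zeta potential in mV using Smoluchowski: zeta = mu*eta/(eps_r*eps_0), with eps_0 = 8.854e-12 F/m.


Smoluchowski equation: zeta = mu * eta / (eps_r * eps_0)
zeta = 3.66e-08 * 0.00115 / (78 * 8.854e-12)
zeta = 0.060946 V = 60.95 mV

60.95


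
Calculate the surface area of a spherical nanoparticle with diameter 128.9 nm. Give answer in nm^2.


Radius r = 128.9/2 = 64.45 nm
Surface area SA = 4 * pi * r^2
SA = 4 * pi * (64.45)^2
SA = 52198.22 nm^2

52198.22


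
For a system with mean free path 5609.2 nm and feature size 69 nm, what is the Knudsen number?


Knudsen number Kn = lambda / L
Kn = 5609.2 / 69
Kn = 81.2928

81.2928


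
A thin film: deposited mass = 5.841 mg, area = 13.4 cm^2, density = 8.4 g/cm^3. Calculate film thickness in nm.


Convert: m = 5.841 mg = 5.8410e-06 kg, A = 13.4 cm^2 = 1.3400e-03 m^2, rho = 8.4 g/cm^3 = 8400 kg/m^3
t = m / (A * rho)
t = 5.8410e-06 / (1.3400e-03 * 8400)
t = 5.1892e-07 m = 518.9 nm

518.9


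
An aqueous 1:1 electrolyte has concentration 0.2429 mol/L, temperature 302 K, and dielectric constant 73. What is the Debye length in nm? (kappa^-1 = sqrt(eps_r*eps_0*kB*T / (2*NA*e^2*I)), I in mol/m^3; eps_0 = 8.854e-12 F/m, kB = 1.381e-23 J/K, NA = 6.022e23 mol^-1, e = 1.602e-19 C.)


Ionic strength I = 0.2429 * 1^2 * 1000 = 242.9 mol/m^3
kappa^-1 = sqrt(73 * 8.854e-12 * 1.381e-23 * 302 / (2 * 6.022e23 * (1.602e-19)^2 * 242.9))
kappa^-1 = 0.599 nm

0.599


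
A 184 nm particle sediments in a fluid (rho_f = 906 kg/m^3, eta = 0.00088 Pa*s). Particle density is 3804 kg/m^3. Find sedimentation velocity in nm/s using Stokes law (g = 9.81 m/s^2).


Radius R = 184/2 nm = 9.2e-08 m
Density difference = 3804 - 906 = 2898 kg/m^3
v = 2 * R^2 * (rho_p - rho_f) * g / (9 * eta)
v = 2 * (9.2e-08)^2 * 2898 * 9.81 / (9 * 0.00088)
v = 6.07642e-08 m/s = 60.7642 nm/s

60.7642


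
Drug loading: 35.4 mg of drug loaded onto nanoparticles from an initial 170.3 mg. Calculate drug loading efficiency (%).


Drug loading efficiency = (drug loaded / drug initial) * 100
DLE = 35.4 / 170.3 * 100
DLE = 0.2079 * 100
DLE = 20.79%

20.79


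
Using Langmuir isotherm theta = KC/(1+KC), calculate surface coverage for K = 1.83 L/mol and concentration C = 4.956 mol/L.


Langmuir isotherm: theta = K*C / (1 + K*C)
K*C = 1.83 * 4.956 = 9.06948
theta = 9.06948 / (1 + 9.06948) = 9.06948 / 10.06948
theta = 0.9007

0.9007


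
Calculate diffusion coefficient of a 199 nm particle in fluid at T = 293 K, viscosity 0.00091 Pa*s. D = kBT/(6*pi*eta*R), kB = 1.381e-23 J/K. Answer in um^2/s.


Radius R = 199/2 = 99.5 nm = 9.95e-08 m
D = kB*T / (6*pi*eta*R)
D = 1.381e-23 * 293 / (6 * pi * 0.00091 * 9.95e-08)
D = 2.3708e-12 m^2/s = 2.371 um^2/s

2.371


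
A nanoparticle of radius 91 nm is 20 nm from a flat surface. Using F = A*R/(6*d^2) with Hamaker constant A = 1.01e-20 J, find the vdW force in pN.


Convert to SI: R = 91 nm = 9.1e-08 m, d = 20 nm = 2e-08 m
F = A * R / (6 * d^2)
F = 1.01e-20 * 9.1e-08 / (6 * (2e-08)^2)
F = 3.82958e-13 N = 0.383 pN

0.383


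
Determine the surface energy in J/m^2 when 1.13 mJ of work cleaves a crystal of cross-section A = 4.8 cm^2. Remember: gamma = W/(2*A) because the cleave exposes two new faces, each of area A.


Convert: A = 4.8 cm^2 = 0.00048 m^2, W = 1.13 mJ = 0.00113 J
Cleaving exposes two faces of area A, so total new surface = 2*A and gamma = W / (2*A)
gamma = 0.00113 / (2 * 0.00048)
gamma = 1.177 J/m^2

1.177


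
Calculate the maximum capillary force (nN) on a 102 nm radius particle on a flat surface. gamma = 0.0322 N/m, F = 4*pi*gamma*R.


Convert radius: R = 102 nm = 1.02e-07 m
F = 4 * pi * gamma * R
F = 4 * pi * 0.0322 * 1.02e-07
F = 4.1273e-08 N = 41.273 nN

41.273


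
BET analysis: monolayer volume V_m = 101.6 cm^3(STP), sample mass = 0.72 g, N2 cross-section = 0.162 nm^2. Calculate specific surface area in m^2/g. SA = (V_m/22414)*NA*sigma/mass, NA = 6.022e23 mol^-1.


Number of moles in monolayer = V_m / 22414 = 101.6 / 22414 = 0.00453288
Number of molecules = moles * NA = 0.00453288 * 6.022e23
SA = molecules * sigma / mass
SA = (101.6 / 22414) * 6.022e23 * 0.162e-18 / 0.72
SA = 614.2 m^2/g

614.2


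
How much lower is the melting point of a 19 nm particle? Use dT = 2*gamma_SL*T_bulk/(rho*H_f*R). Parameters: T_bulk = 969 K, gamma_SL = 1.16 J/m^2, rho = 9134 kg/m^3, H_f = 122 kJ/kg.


Radius R = 19/2 = 9.5 nm = 9.5e-09 m
Convert H_f = 122 kJ/kg = 122000 J/kg
dT = 2 * gamma_SL * T_bulk / (rho * H_f * R)
dT = 2 * 1.16 * 969 / (9134 * 122000 * 9.5e-09)
dT = 212.4 K

212.4


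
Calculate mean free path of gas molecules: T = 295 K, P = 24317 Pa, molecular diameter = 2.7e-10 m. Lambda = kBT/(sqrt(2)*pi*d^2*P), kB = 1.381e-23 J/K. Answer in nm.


Mean free path: lambda = kB*T / (sqrt(2) * pi * d^2 * P)
lambda = 1.381e-23 * 295 / (sqrt(2) * pi * (2.7e-10)^2 * 24317)
lambda = 5.17265e-07 m
lambda = 517.27 nm

517.27


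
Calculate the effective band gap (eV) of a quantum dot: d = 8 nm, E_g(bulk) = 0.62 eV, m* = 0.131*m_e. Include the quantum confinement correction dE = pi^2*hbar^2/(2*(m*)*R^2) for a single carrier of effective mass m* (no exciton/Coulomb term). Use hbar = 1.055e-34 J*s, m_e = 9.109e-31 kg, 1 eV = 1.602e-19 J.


Radius R = 8/2 nm = 4e-09 m
Confinement energy dE = pi^2 * hbar^2 / (2 * m_eff * m_e * R^2)
dE = pi^2 * (1.055e-34)^2 / (2 * 0.131 * 9.109e-31 * (4e-09)^2) J, divided by 1.602e-19 J/eV
dE = 0.1796 eV
Total band gap = E_g(bulk) + dE = 0.62 + 0.1796 = 0.7996 eV

0.7996


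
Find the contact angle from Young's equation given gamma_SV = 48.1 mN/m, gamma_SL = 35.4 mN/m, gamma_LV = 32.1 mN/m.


cos(theta) = (gamma_SV - gamma_SL) / gamma_LV
cos(theta) = (48.1 - 35.4) / 32.1
cos(theta) = 0.395639
theta = arccos(0.395639) = 66.69 degrees

66.69


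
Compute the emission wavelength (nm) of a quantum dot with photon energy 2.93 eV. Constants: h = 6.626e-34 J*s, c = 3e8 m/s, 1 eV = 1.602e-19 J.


Convert energy: E = 2.93 eV = 2.93 * 1.602e-19 = 4.69386e-19 J
lambda = h*c / E = 6.626e-34 * 3e8 / 4.69386e-19
lambda = 4.23489e-07 m = 423.5 nm

423.5


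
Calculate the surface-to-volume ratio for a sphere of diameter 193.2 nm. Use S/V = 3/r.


Radius r = 193.2/2 = 96.6 nm
S/V = 3 / r = 3 / 96.6
S/V = 0.0311 nm^-1

0.0311


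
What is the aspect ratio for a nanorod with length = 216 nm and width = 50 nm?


Aspect ratio AR = length / diameter
AR = 216 / 50
AR = 4.32

4.32


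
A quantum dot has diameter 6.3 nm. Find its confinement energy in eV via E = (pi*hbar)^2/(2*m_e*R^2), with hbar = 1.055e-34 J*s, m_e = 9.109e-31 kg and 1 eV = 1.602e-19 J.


Radius R = 6.3/2 = 3.15 nm = 3.15e-09 m
E = (pi * 1.055e-34)^2 / (2 * 9.109e-31 * (3.15e-09)^2)
E(J) = 6.07691e-21
E = E(J) / 1.602e-19 = 0.0379 eV

0.0379


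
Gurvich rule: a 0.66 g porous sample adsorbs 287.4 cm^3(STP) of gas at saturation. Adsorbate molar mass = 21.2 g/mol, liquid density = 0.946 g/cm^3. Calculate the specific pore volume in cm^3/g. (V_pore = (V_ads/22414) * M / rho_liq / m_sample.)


Moles adsorbed n = V_ads / 22414 = 287.4 / 22414 = 1.282234e-02 mol
Liquid volume V_liq = n * M / rho_liq = 1.282234e-02 * 21.2 / 0.946 = 0.28735 cm^3
Specific pore volume V_pore = V_liq / m_sample = 0.28735 / 0.66
V_pore = 0.4354 cm^3/g

0.4354


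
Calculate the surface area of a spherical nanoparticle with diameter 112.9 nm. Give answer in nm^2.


Radius r = 112.9/2 = 56.45 nm
Surface area SA = 4 * pi * r^2
SA = 4 * pi * (56.45)^2
SA = 40044.03 nm^2

40044.03


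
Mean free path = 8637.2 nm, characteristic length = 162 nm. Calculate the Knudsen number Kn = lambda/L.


Knudsen number Kn = lambda / L
Kn = 8637.2 / 162
Kn = 53.316

53.316


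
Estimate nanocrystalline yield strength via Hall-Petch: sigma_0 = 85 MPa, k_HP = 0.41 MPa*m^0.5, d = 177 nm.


d = 177 nm = 1.77e-07 m
sqrt(d) = 0.0004207137
Hall-Petch contribution = k / sqrt(d) = 0.41 / 0.0004207137 = 974.5 MPa
sigma = sigma_0 + k/sqrt(d) = 85 + 974.5 = 1059.5 MPa

1059.5


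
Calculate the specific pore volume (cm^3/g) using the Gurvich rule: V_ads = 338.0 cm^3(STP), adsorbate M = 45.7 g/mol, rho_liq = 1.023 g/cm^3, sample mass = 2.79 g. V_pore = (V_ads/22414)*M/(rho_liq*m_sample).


Moles adsorbed n = V_ads / 22414 = 338.0 / 22414 = 1.507986e-02 mol
Liquid volume V_liq = n * M / rho_liq = 1.507986e-02 * 45.7 / 1.023 = 0.67366 cm^3
Specific pore volume V_pore = V_liq / m_sample = 0.67366 / 2.79
V_pore = 0.2415 cm^3/g

0.2415


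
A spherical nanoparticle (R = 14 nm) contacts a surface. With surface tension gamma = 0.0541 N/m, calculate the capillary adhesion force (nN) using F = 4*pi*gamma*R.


Convert radius: R = 14 nm = 1.4e-08 m
F = 4 * pi * gamma * R
F = 4 * pi * 0.0541 * 1.4e-08
F = 9.51777e-09 N = 9.5178 nN

9.5178


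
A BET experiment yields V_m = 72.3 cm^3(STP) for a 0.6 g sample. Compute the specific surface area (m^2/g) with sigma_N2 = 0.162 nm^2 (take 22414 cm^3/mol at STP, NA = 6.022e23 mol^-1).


Number of moles in monolayer = V_m / 22414 = 72.3 / 22414 = 0.00322566
Number of molecules = moles * NA = 0.00322566 * 6.022e23
SA = molecules * sigma / mass
SA = (72.3 / 22414) * 6.022e23 * 0.162e-18 / 0.6
SA = 524.5 m^2/g

524.5


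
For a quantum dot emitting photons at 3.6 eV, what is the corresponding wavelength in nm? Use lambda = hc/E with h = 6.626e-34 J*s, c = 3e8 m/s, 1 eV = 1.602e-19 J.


Convert energy: E = 3.6 eV = 3.6 * 1.602e-19 = 5.7672e-19 J
lambda = h*c / E = 6.626e-34 * 3e8 / 5.7672e-19
lambda = 3.44673e-07 m = 344.7 nm

344.7


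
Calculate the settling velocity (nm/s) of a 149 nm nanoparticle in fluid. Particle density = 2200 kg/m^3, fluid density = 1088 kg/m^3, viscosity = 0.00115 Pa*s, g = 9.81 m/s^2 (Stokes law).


Radius R = 149/2 nm = 7.45e-08 m
Density difference = 2200 - 1088 = 1112 kg/m^3
v = 2 * R^2 * (rho_p - rho_f) * g / (9 * eta)
v = 2 * (7.45e-08)^2 * 1112 * 9.81 / (9 * 0.00115)
v = 1.16997e-08 m/s = 11.6997 nm/s

11.6997


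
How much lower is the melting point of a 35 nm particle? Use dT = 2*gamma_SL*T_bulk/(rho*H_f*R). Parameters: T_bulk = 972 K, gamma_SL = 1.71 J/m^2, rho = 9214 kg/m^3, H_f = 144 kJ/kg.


Radius R = 35/2 = 17.5 nm = 1.75e-08 m
Convert H_f = 144 kJ/kg = 144000 J/kg
dT = 2 * gamma_SL * T_bulk / (rho * H_f * R)
dT = 2 * 1.71 * 972 / (9214 * 144000 * 1.75e-08)
dT = 143.2 K

143.2


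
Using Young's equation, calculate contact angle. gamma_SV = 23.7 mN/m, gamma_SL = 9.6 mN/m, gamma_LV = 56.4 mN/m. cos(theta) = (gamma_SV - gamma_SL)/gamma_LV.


cos(theta) = (gamma_SV - gamma_SL) / gamma_LV
cos(theta) = (23.7 - 9.6) / 56.4
cos(theta) = 0.25
theta = arccos(0.25) = 75.52 degrees

75.52


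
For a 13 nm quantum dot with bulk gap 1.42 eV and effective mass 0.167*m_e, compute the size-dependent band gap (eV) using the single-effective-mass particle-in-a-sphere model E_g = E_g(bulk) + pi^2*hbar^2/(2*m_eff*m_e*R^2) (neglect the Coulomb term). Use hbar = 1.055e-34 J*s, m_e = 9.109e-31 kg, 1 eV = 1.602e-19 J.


Radius R = 13/2 nm = 6.5e-09 m
Confinement energy dE = pi^2 * hbar^2 / (2 * m_eff * m_e * R^2)
dE = pi^2 * (1.055e-34)^2 / (2 * 0.167 * 9.109e-31 * (6.5e-09)^2) J, divided by 1.602e-19 J/eV
dE = 0.0533 eV
Total band gap = E_g(bulk) + dE = 1.42 + 0.0533 = 1.4733 eV

1.4733


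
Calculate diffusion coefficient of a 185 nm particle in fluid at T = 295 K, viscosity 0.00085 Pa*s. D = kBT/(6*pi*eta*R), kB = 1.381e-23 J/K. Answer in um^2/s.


Radius R = 185/2 = 92.5 nm = 9.25e-08 m
D = kB*T / (6*pi*eta*R)
D = 1.381e-23 * 295 / (6 * pi * 0.00085 * 9.25e-08)
D = 2.74887e-12 m^2/s = 2.749 um^2/s

2.749


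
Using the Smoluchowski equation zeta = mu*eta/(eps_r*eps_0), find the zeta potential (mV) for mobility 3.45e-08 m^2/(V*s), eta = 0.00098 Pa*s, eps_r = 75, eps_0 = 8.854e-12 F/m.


Smoluchowski equation: zeta = mu * eta / (eps_r * eps_0)
zeta = 3.45e-08 * 0.00098 / (75 * 8.854e-12)
zeta = 0.050915 V = 50.91 mV

50.91


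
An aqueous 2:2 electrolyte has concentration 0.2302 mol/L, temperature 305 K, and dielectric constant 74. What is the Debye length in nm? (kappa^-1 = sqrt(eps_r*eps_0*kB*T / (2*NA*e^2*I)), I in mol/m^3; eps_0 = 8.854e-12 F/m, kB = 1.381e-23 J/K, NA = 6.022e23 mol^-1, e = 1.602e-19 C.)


Ionic strength I = 0.2302 * 2^2 * 1000 = 920.8 mol/m^3
kappa^-1 = sqrt(74 * 8.854e-12 * 1.381e-23 * 305 / (2 * 6.022e23 * (1.602e-19)^2 * 920.8))
kappa^-1 = 0.311 nm

0.311


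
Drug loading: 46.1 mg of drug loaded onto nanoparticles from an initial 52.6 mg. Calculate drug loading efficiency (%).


Drug loading efficiency = (drug loaded / drug initial) * 100
DLE = 46.1 / 52.6 * 100
DLE = 0.8764 * 100
DLE = 87.64%

87.64


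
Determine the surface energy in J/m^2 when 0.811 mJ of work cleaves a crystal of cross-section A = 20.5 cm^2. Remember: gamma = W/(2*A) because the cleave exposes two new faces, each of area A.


Convert: A = 20.5 cm^2 = 0.00205 m^2, W = 0.811 mJ = 0.000811 J
Cleaving exposes two faces of area A, so total new surface = 2*A and gamma = W / (2*A)
gamma = 0.000811 / (2 * 0.00205)
gamma = 0.198 J/m^2

0.198


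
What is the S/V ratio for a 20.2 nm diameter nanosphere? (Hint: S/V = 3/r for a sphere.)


Radius r = 20.2/2 = 10.1 nm
S/V = 3 / r = 3 / 10.1
S/V = 0.297 nm^-1

0.297


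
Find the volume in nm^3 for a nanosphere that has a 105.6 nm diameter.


Radius r = 105.6/2 = 52.8 nm
Volume V = (4/3) * pi * r^3
V = (4/3) * pi * (52.8)^3
V = 616581.34 nm^3

616581.34


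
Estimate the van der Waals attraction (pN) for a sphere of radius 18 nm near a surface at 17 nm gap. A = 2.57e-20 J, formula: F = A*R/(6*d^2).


Convert to SI: R = 18 nm = 1.8e-08 m, d = 17 nm = 1.7e-08 m
F = A * R / (6 * d^2)
F = 2.57e-20 * 1.8e-08 / (6 * (1.7e-08)^2)
F = 2.66782e-13 N = 0.267 pN

0.267


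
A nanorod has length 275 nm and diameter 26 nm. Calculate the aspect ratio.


Aspect ratio AR = length / diameter
AR = 275 / 26
AR = 10.58

10.58


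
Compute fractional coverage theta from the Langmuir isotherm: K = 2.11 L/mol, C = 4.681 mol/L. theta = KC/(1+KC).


Langmuir isotherm: theta = K*C / (1 + K*C)
K*C = 2.11 * 4.681 = 9.87691
theta = 9.87691 / (1 + 9.87691) = 9.87691 / 10.87691
theta = 0.9081

0.9081


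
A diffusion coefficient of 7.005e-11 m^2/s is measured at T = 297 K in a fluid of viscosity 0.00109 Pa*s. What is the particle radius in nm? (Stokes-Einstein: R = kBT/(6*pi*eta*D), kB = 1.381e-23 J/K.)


Stokes-Einstein: R = kB*T / (6*pi*eta*D)
R = 1.381e-23 * 297 / (6 * pi * 0.00109 * 7.005e-11)
R = 2.8498e-09 m = 2.85 nm

2.85


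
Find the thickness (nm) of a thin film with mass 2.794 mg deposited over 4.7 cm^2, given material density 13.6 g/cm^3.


Convert: m = 2.794 mg = 2.7940e-06 kg, A = 4.7 cm^2 = 4.7000e-04 m^2, rho = 13.6 g/cm^3 = 13600 kg/m^3
t = m / (A * rho)
t = 2.7940e-06 / (4.7000e-04 * 13600)
t = 4.3711e-07 m = 437.1 nm

437.1


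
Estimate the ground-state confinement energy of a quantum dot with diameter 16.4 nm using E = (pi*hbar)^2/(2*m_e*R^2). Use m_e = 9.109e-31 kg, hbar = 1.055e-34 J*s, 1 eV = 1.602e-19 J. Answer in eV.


Radius R = 16.4/2 = 8.2 nm = 8.2e-09 m
E = (pi * 1.055e-34)^2 / (2 * 9.109e-31 * (8.2e-09)^2)
E(J) = 8.9676e-22
E = E(J) / 1.602e-19 = 0.0056 eV

0.0056


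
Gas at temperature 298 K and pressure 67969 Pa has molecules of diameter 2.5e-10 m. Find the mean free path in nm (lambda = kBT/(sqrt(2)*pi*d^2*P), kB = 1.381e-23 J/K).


Mean free path: lambda = kB*T / (sqrt(2) * pi * d^2 * P)
lambda = 1.381e-23 * 298 / (sqrt(2) * pi * (2.5e-10)^2 * 67969)
lambda = 2.18049e-07 m
lambda = 218.05 nm

218.05


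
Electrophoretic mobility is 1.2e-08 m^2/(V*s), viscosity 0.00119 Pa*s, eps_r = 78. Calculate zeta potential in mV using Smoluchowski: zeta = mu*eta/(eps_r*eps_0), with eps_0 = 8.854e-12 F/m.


Smoluchowski equation: zeta = mu * eta / (eps_r * eps_0)
zeta = 1.2e-08 * 0.00119 / (78 * 8.854e-12)
zeta = 0.020677 V = 20.68 mV

20.68


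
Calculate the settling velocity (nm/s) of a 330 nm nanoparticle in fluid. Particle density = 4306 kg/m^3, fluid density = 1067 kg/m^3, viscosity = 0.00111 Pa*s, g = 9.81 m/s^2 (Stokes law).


Radius R = 330/2 nm = 1.65e-07 m
Density difference = 4306 - 1067 = 3239 kg/m^3
v = 2 * R^2 * (rho_p - rho_f) * g / (9 * eta)
v = 2 * (1.65e-07)^2 * 3239 * 9.81 / (9 * 0.00111)
v = 1.73186e-07 m/s = 173.1858 nm/s

173.1858


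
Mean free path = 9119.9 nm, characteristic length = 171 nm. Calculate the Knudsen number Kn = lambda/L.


Knudsen number Kn = lambda / L
Kn = 9119.9 / 171
Kn = 53.3327

53.3327


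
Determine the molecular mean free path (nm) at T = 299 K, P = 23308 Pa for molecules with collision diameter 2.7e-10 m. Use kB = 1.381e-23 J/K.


Mean free path: lambda = kB*T / (sqrt(2) * pi * d^2 * P)
lambda = 1.381e-23 * 299 / (sqrt(2) * pi * (2.7e-10)^2 * 23308)
lambda = 5.46975e-07 m
lambda = 546.97 nm

546.97


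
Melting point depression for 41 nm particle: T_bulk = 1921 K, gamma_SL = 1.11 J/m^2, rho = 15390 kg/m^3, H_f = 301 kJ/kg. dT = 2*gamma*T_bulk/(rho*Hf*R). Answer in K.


Radius R = 41/2 = 20.5 nm = 2.05e-08 m
Convert H_f = 301 kJ/kg = 301000 J/kg
dT = 2 * gamma_SL * T_bulk / (rho * H_f * R)
dT = 2 * 1.11 * 1921 / (15390 * 301000 * 2.05e-08)
dT = 44.9 K

44.9


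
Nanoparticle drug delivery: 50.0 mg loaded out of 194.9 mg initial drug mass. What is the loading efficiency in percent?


Drug loading efficiency = (drug loaded / drug initial) * 100
DLE = 50.0 / 194.9 * 100
DLE = 0.2565 * 100
DLE = 25.65%

25.65


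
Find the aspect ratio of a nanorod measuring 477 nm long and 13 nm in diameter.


Aspect ratio AR = length / diameter
AR = 477 / 13
AR = 36.69

36.69


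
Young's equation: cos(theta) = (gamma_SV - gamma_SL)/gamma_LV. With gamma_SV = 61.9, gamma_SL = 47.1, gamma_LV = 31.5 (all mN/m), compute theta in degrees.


cos(theta) = (gamma_SV - gamma_SL) / gamma_LV
cos(theta) = (61.9 - 47.1) / 31.5
cos(theta) = 0.469841
theta = arccos(0.469841) = 61.98 degrees

61.98


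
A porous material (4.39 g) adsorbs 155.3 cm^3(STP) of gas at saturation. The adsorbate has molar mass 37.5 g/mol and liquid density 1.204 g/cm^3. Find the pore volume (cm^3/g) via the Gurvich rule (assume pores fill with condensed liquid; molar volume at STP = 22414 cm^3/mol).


Moles adsorbed n = V_ads / 22414 = 155.3 / 22414 = 6.928705e-03 mol
Liquid volume V_liq = n * M / rho_liq = 6.928705e-03 * 37.5 / 1.204 = 0.21580 cm^3
Specific pore volume V_pore = V_liq / m_sample = 0.21580 / 4.39
V_pore = 0.0492 cm^3/g

0.0492


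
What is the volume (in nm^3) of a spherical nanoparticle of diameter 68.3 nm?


Radius r = 68.3/2 = 34.15 nm
Volume V = (4/3) * pi * r^3
V = (4/3) * pi * (34.15)^3
V = 166824.85 nm^3

166824.85


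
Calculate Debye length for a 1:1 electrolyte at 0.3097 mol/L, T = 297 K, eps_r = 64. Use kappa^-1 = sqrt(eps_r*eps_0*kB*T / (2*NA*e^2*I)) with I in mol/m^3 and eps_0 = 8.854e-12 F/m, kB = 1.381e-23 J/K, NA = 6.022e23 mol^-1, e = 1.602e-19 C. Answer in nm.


Ionic strength I = 0.3097 * 1^2 * 1000 = 309.7 mol/m^3
kappa^-1 = sqrt(64 * 8.854e-12 * 1.381e-23 * 297 / (2 * 6.022e23 * (1.602e-19)^2 * 309.7))
kappa^-1 = 0.493 nm

0.493


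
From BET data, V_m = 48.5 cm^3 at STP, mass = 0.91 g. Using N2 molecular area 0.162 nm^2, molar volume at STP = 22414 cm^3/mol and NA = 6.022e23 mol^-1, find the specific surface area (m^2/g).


Number of moles in monolayer = V_m / 22414 = 48.5 / 22414 = 0.00216383
Number of molecules = moles * NA = 0.00216383 * 6.022e23
SA = molecules * sigma / mass
SA = (48.5 / 22414) * 6.022e23 * 0.162e-18 / 0.91
SA = 232.0 m^2/g

232.0


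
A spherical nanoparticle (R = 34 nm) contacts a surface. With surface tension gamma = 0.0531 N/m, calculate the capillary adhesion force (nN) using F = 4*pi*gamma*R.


Convert radius: R = 34 nm = 3.4e-08 m
F = 4 * pi * gamma * R
F = 4 * pi * 0.0531 * 3.4e-08
F = 2.26873e-08 N = 22.6873 nN

22.6873


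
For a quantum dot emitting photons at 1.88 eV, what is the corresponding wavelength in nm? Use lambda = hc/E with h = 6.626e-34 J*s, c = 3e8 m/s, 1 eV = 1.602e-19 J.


Convert energy: E = 1.88 eV = 1.88 * 1.602e-19 = 3.01176e-19 J
lambda = h*c / E = 6.626e-34 * 3e8 / 3.01176e-19
lambda = 6.60013e-07 m = 660.0 nm

660.0


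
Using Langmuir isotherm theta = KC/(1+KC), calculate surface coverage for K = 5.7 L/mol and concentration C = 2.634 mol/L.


Langmuir isotherm: theta = K*C / (1 + K*C)
K*C = 5.7 * 2.634 = 15.0138
theta = 15.0138 / (1 + 15.0138) = 15.0138 / 16.0138
theta = 0.9376

0.9376


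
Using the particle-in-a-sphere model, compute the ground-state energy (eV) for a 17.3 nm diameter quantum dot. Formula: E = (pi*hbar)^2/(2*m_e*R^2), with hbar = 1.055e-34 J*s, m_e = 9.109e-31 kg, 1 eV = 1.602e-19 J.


Radius R = 17.3/2 = 8.65 nm = 8.65e-09 m
E = (pi * 1.055e-34)^2 / (2 * 9.109e-31 * (8.65e-09)^2)
E(J) = 8.05883e-22
E = E(J) / 1.602e-19 = 0.005 eV

0.005


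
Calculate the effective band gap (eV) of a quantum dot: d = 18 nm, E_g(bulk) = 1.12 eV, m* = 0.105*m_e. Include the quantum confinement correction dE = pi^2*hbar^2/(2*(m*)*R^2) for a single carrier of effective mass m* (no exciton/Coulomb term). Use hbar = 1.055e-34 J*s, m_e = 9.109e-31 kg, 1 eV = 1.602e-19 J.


Radius R = 18/2 nm = 9e-09 m
Confinement energy dE = pi^2 * hbar^2 / (2 * m_eff * m_e * R^2)
dE = pi^2 * (1.055e-34)^2 / (2 * 0.105 * 9.109e-31 * (9e-09)^2) J, divided by 1.602e-19 J/eV
dE = 0.0443 eV
Total band gap = E_g(bulk) + dE = 1.12 + 0.0443 = 1.1643 eV

1.1643


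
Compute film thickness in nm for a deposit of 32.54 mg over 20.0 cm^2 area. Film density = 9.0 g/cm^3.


Convert: m = 32.54 mg = 3.2540e-05 kg, A = 20.0 cm^2 = 2.0000e-03 m^2, rho = 9.0 g/cm^3 = 9000 kg/m^3
t = m / (A * rho)
t = 3.2540e-05 / (2.0000e-03 * 9000)
t = 1.8078e-06 m = 1807.8 nm

1807.8


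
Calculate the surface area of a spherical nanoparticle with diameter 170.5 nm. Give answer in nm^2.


Radius r = 170.5/2 = 85.25 nm
Surface area SA = 4 * pi * r^2
SA = 4 * pi * (85.25)^2
SA = 91326.88 nm^2

91326.88


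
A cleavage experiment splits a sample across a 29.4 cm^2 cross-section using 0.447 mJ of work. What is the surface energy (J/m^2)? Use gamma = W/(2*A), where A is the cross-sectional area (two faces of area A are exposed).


Convert: A = 29.4 cm^2 = 0.00294 m^2, W = 0.447 mJ = 0.000447 J
Cleaving exposes two faces of area A, so total new surface = 2*A and gamma = W / (2*A)
gamma = 0.000447 / (2 * 0.00294)
gamma = 0.076 J/m^2

0.076


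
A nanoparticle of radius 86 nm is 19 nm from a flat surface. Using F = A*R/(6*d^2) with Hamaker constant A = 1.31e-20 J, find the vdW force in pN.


Convert to SI: R = 86 nm = 8.6e-08 m, d = 19 nm = 1.9e-08 m
F = A * R / (6 * d^2)
F = 1.31e-20 * 8.6e-08 / (6 * (1.9e-08)^2)
F = 5.20129e-13 N = 0.52 pN

0.52


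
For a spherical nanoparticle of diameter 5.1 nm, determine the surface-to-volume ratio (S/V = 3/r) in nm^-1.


Radius r = 5.1/2 = 2.55 nm
S/V = 3 / r = 3 / 2.55
S/V = 1.1765 nm^-1

1.1765


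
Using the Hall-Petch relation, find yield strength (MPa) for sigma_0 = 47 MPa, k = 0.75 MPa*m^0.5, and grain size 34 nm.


d = 34 nm = 3.4e-08 m
sqrt(d) = 0.0001843909
Hall-Petch contribution = k / sqrt(d) = 0.75 / 0.0001843909 = 4067.4 MPa
sigma = sigma_0 + k/sqrt(d) = 47 + 4067.4 = 4114.4 MPa

4114.4


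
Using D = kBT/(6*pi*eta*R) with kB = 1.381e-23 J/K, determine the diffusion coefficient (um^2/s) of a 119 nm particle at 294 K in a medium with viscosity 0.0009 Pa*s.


Radius R = 119/2 = 59.5 nm = 5.95e-08 m
D = kB*T / (6*pi*eta*R)
D = 1.381e-23 * 294 / (6 * pi * 0.0009 * 5.95e-08)
D = 4.02236e-12 m^2/s = 4.022 um^2/s

4.022


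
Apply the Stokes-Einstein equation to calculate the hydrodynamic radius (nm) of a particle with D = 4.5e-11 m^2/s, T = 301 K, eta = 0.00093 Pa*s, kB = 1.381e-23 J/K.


Stokes-Einstein: R = kB*T / (6*pi*eta*D)
R = 1.381e-23 * 301 / (6 * pi * 0.00093 * 4.5e-11)
R = 5.26943e-09 m = 5.27 nm

5.27


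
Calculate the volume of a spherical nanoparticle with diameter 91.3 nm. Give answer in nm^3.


Radius r = 91.3/2 = 45.65 nm
Volume V = (4/3) * pi * r^3
V = (4/3) * pi * (45.65)^3
V = 398484.06 nm^3

398484.06


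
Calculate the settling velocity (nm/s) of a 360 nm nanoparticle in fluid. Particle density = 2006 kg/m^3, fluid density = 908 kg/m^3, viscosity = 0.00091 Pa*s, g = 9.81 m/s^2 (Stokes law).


Radius R = 360/2 nm = 1.8e-07 m
Density difference = 2006 - 908 = 1098 kg/m^3
v = 2 * R^2 * (rho_p - rho_f) * g / (9 * eta)
v = 2 * (1.8e-07)^2 * 1098 * 9.81 / (9 * 0.00091)
v = 8.52241e-08 m/s = 85.2241 nm/s

85.2241


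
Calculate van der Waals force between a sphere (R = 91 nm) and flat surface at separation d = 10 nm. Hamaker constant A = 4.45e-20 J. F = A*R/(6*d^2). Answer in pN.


Convert to SI: R = 91 nm = 9.1e-08 m, d = 10 nm = 1e-08 m
F = A * R / (6 * d^2)
F = 4.45e-20 * 9.1e-08 / (6 * (1e-08)^2)
F = 6.74917e-12 N = 6.749 pN

6.749


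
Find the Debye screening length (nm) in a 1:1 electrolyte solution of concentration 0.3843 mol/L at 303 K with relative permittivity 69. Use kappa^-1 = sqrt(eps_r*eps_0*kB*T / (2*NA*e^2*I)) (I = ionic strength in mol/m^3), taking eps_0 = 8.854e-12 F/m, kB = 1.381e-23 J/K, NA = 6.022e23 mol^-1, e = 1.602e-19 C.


Ionic strength I = 0.3843 * 1^2 * 1000 = 384.3 mol/m^3
kappa^-1 = sqrt(69 * 8.854e-12 * 1.381e-23 * 303 / (2 * 6.022e23 * (1.602e-19)^2 * 384.3))
kappa^-1 = 0.464 nm

0.464


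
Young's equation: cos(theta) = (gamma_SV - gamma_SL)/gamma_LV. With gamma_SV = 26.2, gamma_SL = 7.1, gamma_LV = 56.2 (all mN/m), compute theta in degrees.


cos(theta) = (gamma_SV - gamma_SL) / gamma_LV
cos(theta) = (26.2 - 7.1) / 56.2
cos(theta) = 0.339858
theta = arccos(0.339858) = 70.13 degrees

70.13


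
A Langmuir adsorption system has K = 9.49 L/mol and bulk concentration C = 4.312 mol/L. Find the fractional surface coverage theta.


Langmuir isotherm: theta = K*C / (1 + K*C)
K*C = 9.49 * 4.312 = 40.92088
theta = 40.92088 / (1 + 40.92088) = 40.92088 / 41.92088
theta = 0.9761

0.9761


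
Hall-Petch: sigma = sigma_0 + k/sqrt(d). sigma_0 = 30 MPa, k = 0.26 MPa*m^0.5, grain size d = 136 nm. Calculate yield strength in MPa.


d = 136 nm = 1.36e-07 m
sqrt(d) = 0.0003687818
Hall-Petch contribution = k / sqrt(d) = 0.26 / 0.0003687818 = 705.0 MPa
sigma = sigma_0 + k/sqrt(d) = 30 + 705.0 = 735.0 MPa

735.0


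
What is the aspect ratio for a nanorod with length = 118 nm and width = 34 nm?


Aspect ratio AR = length / diameter
AR = 118 / 34
AR = 3.47

3.47


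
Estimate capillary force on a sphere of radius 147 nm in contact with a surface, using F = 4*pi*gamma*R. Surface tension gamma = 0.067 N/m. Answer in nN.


Convert radius: R = 147 nm = 1.47e-07 m
F = 4 * pi * gamma * R
F = 4 * pi * 0.067 * 1.47e-07
F = 1.23766e-07 N = 123.7662 nN

123.7662


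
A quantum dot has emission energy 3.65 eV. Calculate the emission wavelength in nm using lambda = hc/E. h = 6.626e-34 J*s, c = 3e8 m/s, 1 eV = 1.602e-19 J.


Convert energy: E = 3.65 eV = 3.65 * 1.602e-19 = 5.8473e-19 J
lambda = h*c / E = 6.626e-34 * 3e8 / 5.8473e-19
lambda = 3.39952e-07 m = 340.0 nm

340.0


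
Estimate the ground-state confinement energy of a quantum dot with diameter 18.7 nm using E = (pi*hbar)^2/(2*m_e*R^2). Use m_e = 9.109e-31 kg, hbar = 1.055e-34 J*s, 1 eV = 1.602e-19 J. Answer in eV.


Radius R = 18.7/2 = 9.35 nm = 9.35e-09 m
E = (pi * 1.055e-34)^2 / (2 * 9.109e-31 * (9.35e-09)^2)
E(J) = 6.89733e-22
E = E(J) / 1.602e-19 = 0.0043 eV

0.0043


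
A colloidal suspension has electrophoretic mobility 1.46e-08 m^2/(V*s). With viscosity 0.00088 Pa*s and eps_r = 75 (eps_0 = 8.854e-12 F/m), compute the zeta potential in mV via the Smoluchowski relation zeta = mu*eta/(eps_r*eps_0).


Smoluchowski equation: zeta = mu * eta / (eps_r * eps_0)
zeta = 1.46e-08 * 0.00088 / (75 * 8.854e-12)
zeta = 0.019348 V = 19.35 mV

19.35


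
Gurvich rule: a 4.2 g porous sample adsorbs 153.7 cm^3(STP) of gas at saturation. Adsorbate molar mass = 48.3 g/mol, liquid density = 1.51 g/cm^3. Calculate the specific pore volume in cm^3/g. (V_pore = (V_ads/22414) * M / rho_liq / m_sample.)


Moles adsorbed n = V_ads / 22414 = 153.7 / 22414 = 6.857321e-03 mol
Liquid volume V_liq = n * M / rho_liq = 6.857321e-03 * 48.3 / 1.51 = 0.21934 cm^3
Specific pore volume V_pore = V_liq / m_sample = 0.21934 / 4.2
V_pore = 0.0522 cm^3/g

0.0522


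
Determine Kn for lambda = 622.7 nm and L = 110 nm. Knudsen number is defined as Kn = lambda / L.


Knudsen number Kn = lambda / L
Kn = 622.7 / 110
Kn = 5.6609

5.6609


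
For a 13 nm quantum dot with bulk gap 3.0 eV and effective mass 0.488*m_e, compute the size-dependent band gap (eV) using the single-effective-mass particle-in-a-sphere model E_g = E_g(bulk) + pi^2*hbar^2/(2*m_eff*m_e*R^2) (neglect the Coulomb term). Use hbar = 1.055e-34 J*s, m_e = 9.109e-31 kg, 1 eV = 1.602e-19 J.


Radius R = 13/2 nm = 6.5e-09 m
Confinement energy dE = pi^2 * hbar^2 / (2 * m_eff * m_e * R^2)
dE = pi^2 * (1.055e-34)^2 / (2 * 0.488 * 9.109e-31 * (6.5e-09)^2) J, divided by 1.602e-19 J/eV
dE = 0.0183 eV
Total band gap = E_g(bulk) + dE = 3.0 + 0.0183 = 3.0183 eV

3.0183


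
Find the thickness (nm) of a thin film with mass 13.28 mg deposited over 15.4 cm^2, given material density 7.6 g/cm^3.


Convert: m = 13.28 mg = 1.3280e-05 kg, A = 15.4 cm^2 = 1.5400e-03 m^2, rho = 7.6 g/cm^3 = 7600 kg/m^3
t = m / (A * rho)
t = 1.3280e-05 / (1.5400e-03 * 7600)
t = 1.1347e-06 m = 1134.7 nm

1134.7


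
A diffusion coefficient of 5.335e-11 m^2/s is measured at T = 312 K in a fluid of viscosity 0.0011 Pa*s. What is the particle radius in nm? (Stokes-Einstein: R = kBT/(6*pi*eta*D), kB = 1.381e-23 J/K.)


Stokes-Einstein: R = kB*T / (6*pi*eta*D)
R = 1.381e-23 * 312 / (6 * pi * 0.0011 * 5.335e-11)
R = 3.89511e-09 m = 3.9 nm

3.9


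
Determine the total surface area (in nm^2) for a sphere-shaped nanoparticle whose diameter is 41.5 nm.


Radius r = 41.5/2 = 20.75 nm
Surface area SA = 4 * pi * r^2
SA = 4 * pi * (20.75)^2
SA = 5410.61 nm^2

5410.61


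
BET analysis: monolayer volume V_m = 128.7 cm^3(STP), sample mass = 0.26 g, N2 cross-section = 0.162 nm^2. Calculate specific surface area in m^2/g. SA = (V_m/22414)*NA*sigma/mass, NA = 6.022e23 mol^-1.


Number of moles in monolayer = V_m / 22414 = 128.7 / 22414 = 0.00574195
Number of molecules = moles * NA = 0.00574195 * 6.022e23
SA = molecules * sigma / mass
SA = (128.7 / 22414) * 6.022e23 * 0.162e-18 / 0.26
SA = 2154.5 m^2/g

2154.5


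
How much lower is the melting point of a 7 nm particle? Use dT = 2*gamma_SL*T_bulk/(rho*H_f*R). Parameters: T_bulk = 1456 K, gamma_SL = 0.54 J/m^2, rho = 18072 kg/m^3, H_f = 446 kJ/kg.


Radius R = 7/2 = 3.5 nm = 3.5e-09 m
Convert H_f = 446 kJ/kg = 446000 J/kg
dT = 2 * gamma_SL * T_bulk / (rho * H_f * R)
dT = 2 * 0.54 * 1456 / (18072 * 446000 * 3.5e-09)
dT = 55.7 K

55.7


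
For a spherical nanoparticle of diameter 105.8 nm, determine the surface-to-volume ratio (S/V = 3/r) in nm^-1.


Radius r = 105.8/2 = 52.9 nm
S/V = 3 / r = 3 / 52.9
S/V = 0.0567 nm^-1

0.0567


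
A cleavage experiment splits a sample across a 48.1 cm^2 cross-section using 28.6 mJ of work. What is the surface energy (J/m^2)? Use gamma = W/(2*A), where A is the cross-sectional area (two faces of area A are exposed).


Convert: A = 48.1 cm^2 = 0.00481 m^2, W = 28.6 mJ = 0.0286 J
Cleaving exposes two faces of area A, so total new surface = 2*A and gamma = W / (2*A)
gamma = 0.0286 / (2 * 0.00481)
gamma = 2.973 J/m^2

2.973


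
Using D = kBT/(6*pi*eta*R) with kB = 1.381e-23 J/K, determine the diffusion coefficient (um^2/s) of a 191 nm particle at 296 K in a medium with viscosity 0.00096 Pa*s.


Radius R = 191/2 = 95.5 nm = 9.55e-08 m
D = kB*T / (6*pi*eta*R)
D = 1.381e-23 * 296 / (6 * pi * 0.00096 * 9.55e-08)
D = 2.36543e-12 m^2/s = 2.365 um^2/s

2.365


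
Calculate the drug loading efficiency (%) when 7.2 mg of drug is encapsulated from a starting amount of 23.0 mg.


Drug loading efficiency = (drug loaded / drug initial) * 100
DLE = 7.2 / 23.0 * 100
DLE = 0.313 * 100
DLE = 31.3%

31.3


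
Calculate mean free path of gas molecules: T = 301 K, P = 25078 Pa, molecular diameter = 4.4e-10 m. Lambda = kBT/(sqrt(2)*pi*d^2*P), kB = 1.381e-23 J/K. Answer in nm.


Mean free path: lambda = kB*T / (sqrt(2) * pi * d^2 * P)
lambda = 1.381e-23 * 301 / (sqrt(2) * pi * (4.4e-10)^2 * 25078)
lambda = 1.92707e-07 m
lambda = 192.71 nm

192.71


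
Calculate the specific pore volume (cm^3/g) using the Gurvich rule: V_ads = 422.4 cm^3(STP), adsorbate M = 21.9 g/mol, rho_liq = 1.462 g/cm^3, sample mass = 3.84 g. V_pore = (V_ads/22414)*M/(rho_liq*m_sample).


Moles adsorbed n = V_ads / 22414 = 422.4 / 22414 = 1.884536e-02 mol
Liquid volume V_liq = n * M / rho_liq = 1.884536e-02 * 21.9 / 1.462 = 0.28229 cm^3
Specific pore volume V_pore = V_liq / m_sample = 0.28229 / 3.84
V_pore = 0.0735 cm^3/g

0.0735


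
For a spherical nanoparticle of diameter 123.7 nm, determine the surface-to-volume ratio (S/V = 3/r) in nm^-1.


Radius r = 123.7/2 = 61.85 nm
S/V = 3 / r = 3 / 61.85
S/V = 0.0485 nm^-1

0.0485


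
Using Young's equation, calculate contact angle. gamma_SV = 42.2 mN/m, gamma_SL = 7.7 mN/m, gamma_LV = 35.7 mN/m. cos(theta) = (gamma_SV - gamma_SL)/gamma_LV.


cos(theta) = (gamma_SV - gamma_SL) / gamma_LV
cos(theta) = (42.2 - 7.7) / 35.7
cos(theta) = 0.966387
theta = arccos(0.966387) = 14.9 degrees

14.9


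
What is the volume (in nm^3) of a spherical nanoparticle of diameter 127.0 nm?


Radius r = 127.0/2 = 63.5 nm
Volume V = (4/3) * pi * r^3
V = (4/3) * pi * (63.5)^3
V = 1072530.83 nm^3

1072530.83


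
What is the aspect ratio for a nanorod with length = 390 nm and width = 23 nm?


Aspect ratio AR = length / diameter
AR = 390 / 23
AR = 16.96

16.96


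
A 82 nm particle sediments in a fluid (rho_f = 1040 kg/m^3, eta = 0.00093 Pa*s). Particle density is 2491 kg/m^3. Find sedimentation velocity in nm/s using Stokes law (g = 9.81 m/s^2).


Radius R = 82/2 nm = 4.1e-08 m
Density difference = 2491 - 1040 = 1451 kg/m^3
v = 2 * R^2 * (rho_p - rho_f) * g / (9 * eta)
v = 2 * (4.1e-08)^2 * 1451 * 9.81 / (9 * 0.00093)
v = 5.71753e-09 m/s = 5.7175 nm/s

5.7175


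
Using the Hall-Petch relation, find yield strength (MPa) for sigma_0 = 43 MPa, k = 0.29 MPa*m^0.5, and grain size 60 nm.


d = 60 nm = 6e-08 m
sqrt(d) = 0.000244949
Hall-Petch contribution = k / sqrt(d) = 0.29 / 0.000244949 = 1183.9 MPa
sigma = sigma_0 + k/sqrt(d) = 43 + 1183.9 = 1226.9 MPa

1226.9


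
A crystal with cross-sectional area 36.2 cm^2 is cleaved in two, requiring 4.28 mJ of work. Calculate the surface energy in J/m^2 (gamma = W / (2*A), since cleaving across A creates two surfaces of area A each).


Convert: A = 36.2 cm^2 = 0.00362 m^2, W = 4.28 mJ = 0.00428 J
Cleaving exposes two faces of area A, so total new surface = 2*A and gamma = W / (2*A)
gamma = 0.00428 / (2 * 0.00362)
gamma = 0.591 J/m^2

0.591


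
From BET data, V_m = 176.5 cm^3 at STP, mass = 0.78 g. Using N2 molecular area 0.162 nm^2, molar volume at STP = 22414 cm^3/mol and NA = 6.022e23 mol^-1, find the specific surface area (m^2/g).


Number of moles in monolayer = V_m / 22414 = 176.5 / 22414 = 0.00787454
Number of molecules = moles * NA = 0.00787454 * 6.022e23
SA = molecules * sigma / mass
SA = (176.5 / 22414) * 6.022e23 * 0.162e-18 / 0.78
SA = 984.9 m^2/g

984.9


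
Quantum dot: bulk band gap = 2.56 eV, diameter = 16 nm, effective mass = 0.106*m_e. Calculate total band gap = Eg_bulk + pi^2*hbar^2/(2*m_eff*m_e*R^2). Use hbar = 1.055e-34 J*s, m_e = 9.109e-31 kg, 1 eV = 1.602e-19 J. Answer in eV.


Radius R = 16/2 nm = 8e-09 m
Confinement energy dE = pi^2 * hbar^2 / (2 * m_eff * m_e * R^2)
dE = pi^2 * (1.055e-34)^2 / (2 * 0.106 * 9.109e-31 * (8e-09)^2) J, divided by 1.602e-19 J/eV
dE = 0.0555 eV
Total band gap = E_g(bulk) + dE = 2.56 + 0.0555 = 2.6155 eV

2.6155


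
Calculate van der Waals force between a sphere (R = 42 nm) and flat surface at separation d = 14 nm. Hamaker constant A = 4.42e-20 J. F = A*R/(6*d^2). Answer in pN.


Convert to SI: R = 42 nm = 4.2e-08 m, d = 14 nm = 1.4e-08 m
F = A * R / (6 * d^2)
F = 4.42e-20 * 4.2e-08 / (6 * (1.4e-08)^2)
F = 1.57857e-12 N = 1.579 pN

1.579


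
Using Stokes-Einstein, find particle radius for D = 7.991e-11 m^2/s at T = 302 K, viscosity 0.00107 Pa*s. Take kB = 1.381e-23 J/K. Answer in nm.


Stokes-Einstein: R = kB*T / (6*pi*eta*D)
R = 1.381e-23 * 302 / (6 * pi * 0.00107 * 7.991e-11)
R = 2.5877e-09 m = 2.59 nm

2.59


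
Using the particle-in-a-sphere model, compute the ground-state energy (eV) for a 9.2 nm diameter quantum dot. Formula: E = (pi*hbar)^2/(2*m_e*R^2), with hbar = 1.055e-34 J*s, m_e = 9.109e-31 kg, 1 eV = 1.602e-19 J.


Radius R = 9.2/2 = 4.6 nm = 4.6e-09 m
E = (pi * 1.055e-34)^2 / (2 * 9.109e-31 * (4.6e-09)^2)
E(J) = 2.84963e-21
E = E(J) / 1.602e-19 = 0.0178 eV

0.0178


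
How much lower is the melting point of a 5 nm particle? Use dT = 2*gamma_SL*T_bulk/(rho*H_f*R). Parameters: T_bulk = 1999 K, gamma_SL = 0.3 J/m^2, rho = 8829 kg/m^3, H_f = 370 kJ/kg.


Radius R = 5/2 = 2.5 nm = 2.5e-09 m
Convert H_f = 370 kJ/kg = 370000 J/kg
dT = 2 * gamma_SL * T_bulk / (rho * H_f * R)
dT = 2 * 0.3 * 1999 / (8829 * 370000 * 2.5e-09)
dT = 146.9 K

146.9
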